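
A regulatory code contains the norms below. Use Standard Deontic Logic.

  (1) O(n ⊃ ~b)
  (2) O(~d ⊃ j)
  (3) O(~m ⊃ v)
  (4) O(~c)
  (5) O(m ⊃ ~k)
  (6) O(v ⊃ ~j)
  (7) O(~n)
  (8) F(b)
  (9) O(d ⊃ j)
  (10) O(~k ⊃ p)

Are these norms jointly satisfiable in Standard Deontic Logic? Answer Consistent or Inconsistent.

Premise 1 is O(n ⊃ ~b); even if O(~b) held, inferring O(n) would be affirming the consequent — invalid.
So O(n) is not derivable, and the apparent clash with O(~n) does not arise.
A world satisfying every obligation exists (e.g. b=false, c=false, d=false, j=true, k=false, m=true, n=false, p=true, v=false); no atom is both obligatory and forbidden, so the set is consistent.

Consistent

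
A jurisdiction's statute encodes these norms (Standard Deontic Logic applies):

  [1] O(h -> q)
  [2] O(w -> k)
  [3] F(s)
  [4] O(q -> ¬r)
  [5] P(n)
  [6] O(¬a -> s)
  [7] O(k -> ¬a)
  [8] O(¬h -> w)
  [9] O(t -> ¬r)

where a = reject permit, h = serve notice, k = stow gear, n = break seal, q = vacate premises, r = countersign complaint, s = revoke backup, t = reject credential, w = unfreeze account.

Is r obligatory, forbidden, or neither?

Premise 3 is F(s), i.e. O(¬s).
Premise 6 is O(¬a -> s); contrapositively O(¬s -> a). Since O(¬s) holds, K gives O(a).
Premise 7, O(k -> ¬a), contraposes to O(a -> ¬k); with O(a) we get O(¬k).
Premise 2, O(w -> k), contraposes to O(¬k -> ¬w); with O(¬k) we get O(¬w).
The contrapositive of premise 8 (O(¬h -> w)) is O(¬w -> h), and O(¬w) is already established, so O(h).
Premise 1 is O(h -> q); since O(h), deontic closure gives O(q).
Premise 4 is O(q -> ¬r); since O(q), deontic closure gives O(¬r).
Premises 5, 9 do not contribute to this derivation.
Thus O(¬r), which is F(r): r is forbidden.

Forbidden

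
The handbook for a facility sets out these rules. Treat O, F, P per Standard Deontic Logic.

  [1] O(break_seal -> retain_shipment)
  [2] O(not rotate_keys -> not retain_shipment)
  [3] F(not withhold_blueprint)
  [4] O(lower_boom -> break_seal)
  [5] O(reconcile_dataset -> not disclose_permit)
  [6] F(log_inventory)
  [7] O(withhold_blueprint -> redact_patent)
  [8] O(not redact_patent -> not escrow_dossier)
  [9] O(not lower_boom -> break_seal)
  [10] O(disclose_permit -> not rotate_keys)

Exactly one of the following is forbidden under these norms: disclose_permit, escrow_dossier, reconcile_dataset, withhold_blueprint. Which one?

disclose_permit

Premises 4 and 9 are O(lower_boom -> break_seal) and O(not lower_boom -> break_seal); every ideal world satisfies lower_boom or not lower_boom, so in either case break_seal holds — hence O(break_seal).
With premise 1, O(break_seal -> retain_shipment), the K-axiom yields O(retain_shipment).
The contrapositive of premise 2 (O(not rotate_keys -> not retain_shipment)) is O(retain_shipment -> rotate_keys), and O(retain_shipment) is already established, so O(rotate_keys).
Premise 10, O(disclose_permit -> not rotate_keys), contraposes to O(rotate_keys -> not disclose_permit); with O(rotate_keys) we get O(not disclose_permit).
So O(not disclose_permit) holds, i.e. disclose_permit is forbidden. None of the other listed options is forbidden under the premises.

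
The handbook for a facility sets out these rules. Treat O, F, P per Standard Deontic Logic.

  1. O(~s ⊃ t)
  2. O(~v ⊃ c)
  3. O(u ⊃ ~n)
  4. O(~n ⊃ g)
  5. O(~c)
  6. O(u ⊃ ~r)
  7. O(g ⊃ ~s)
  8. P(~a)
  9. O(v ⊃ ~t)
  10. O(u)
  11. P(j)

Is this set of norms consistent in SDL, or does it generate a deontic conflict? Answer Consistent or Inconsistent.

From premise 5 we have O(~c).
The contrapositive of premise 2 (O(~v ⊃ c)) is O(~c ⊃ v), and O(~c) is already established, so O(v).
Applying K to premise 9 (O(v ⊃ ~t)) and O(v) yields O(~t).
Premise 1, O(~s ⊃ t), contraposes to O(~t ⊃ s); with O(~t) we get O(s).
Premise 7, O(g ⊃ ~s), contraposes to O(s ⊃ ~g); with O(s) we get O(~g).
Premise 4 is O(~n ⊃ g); contrapositively O(~g ⊃ n). Since O(~g) holds, K gives O(n).
The contrapositive of premise 3 (O(u ⊃ ~n)) is O(n ⊃ ~u), and O(n) is already established, so O(~u).
However, premise 10 gives O(u).
We now have both O(~u) and O(u) — u is simultaneously obligatory and forbidden, violating the D-axiom.

Inconsistent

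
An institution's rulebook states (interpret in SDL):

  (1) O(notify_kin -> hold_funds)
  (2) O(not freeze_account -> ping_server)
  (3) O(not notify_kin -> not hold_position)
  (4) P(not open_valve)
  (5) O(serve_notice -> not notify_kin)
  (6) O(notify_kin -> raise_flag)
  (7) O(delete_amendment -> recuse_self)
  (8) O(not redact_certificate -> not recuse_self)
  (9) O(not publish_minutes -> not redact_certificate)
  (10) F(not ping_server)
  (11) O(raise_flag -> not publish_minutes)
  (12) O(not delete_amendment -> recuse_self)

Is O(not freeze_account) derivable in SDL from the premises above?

Premise 2 is O(not freeze_account -> ping_server); even if O(ping_server) held, inferring O(not freeze_account) would be affirming the consequent — invalid.
No other premise forces O(not freeze_account). An ideal world satisfying every premise can still have not freeze_account false, so O(not freeze_account) is not derivable.

No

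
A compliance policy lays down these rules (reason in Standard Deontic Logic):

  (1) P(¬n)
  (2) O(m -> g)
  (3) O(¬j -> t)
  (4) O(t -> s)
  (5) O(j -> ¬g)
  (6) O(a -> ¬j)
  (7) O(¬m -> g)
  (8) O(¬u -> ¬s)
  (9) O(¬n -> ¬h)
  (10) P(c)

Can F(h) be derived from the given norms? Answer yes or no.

Premise 9 is O(¬n -> ¬h), but O(¬n) is not derivable from the premises (the permission P(¬n) asserts only ¬O(n), not O(¬n)), so it does not yield O(¬h).
No other premise forces O(¬h). An ideal world satisfying every premise can still have h true, so F(h) is not derivable.

No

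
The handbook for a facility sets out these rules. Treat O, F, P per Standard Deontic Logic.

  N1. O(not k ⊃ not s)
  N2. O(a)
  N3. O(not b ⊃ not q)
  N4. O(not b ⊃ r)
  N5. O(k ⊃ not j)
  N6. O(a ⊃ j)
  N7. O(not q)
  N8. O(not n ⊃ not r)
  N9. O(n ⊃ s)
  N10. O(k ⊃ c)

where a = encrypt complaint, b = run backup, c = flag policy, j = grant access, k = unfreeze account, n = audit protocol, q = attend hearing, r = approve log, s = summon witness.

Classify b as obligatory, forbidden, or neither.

Premise 2 states O(a) outright.
Premise 6 is O(a ⊃ j); since O(a), deontic closure gives O(j).
The contrapositive of premise 5 (O(k ⊃ not j)) is O(j ⊃ not k), and O(j) is already established, so O(not k).
With premise 1, O(not k ⊃ not s), the K-axiom yields O(not s).
Premise 9 is O(n ⊃ s); contrapositively O(not s ⊃ not n). Since O(not s) holds, K gives O(not n).
From O(not n) and premise 8, O(not n ⊃ not r), we obtain O(not r).
Premise 4, O(not b ⊃ r), contraposes to O(not r ⊃ b); with O(not r) we get O(b).
Premises 3, 7, 10 do not contribute to this derivation.
Hence b is obligatory.

Obligatory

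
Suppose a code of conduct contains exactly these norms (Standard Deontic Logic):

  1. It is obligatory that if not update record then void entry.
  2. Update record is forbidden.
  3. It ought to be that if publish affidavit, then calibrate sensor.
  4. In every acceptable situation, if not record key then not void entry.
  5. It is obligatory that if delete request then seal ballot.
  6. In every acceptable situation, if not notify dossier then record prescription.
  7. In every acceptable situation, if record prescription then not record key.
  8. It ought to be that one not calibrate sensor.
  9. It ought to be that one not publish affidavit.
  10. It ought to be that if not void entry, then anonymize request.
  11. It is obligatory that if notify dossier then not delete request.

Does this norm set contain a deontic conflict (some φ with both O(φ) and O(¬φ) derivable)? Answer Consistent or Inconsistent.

Consistent

Premise 3 is O(publish_affidavit → calibrate_sensor), but O(publish_affidavit) is not derivable from the premises, so it does not yield O(calibrate_sensor).
So O(calibrate_sensor) is not derivable, and the apparent clash with O(¬calibrate_sensor) does not arise.
A world satisfying every obligation exists (e.g. anonymize_request=false, calibrate_sensor=false, delete_request=false, notify_dossier=true, publish_affidavit=false, record_key=true, record_prescription=false, seal_ballot=false, update_record=false, void_entry=true); no atom is both obligatory and forbidden, so the set is consistent.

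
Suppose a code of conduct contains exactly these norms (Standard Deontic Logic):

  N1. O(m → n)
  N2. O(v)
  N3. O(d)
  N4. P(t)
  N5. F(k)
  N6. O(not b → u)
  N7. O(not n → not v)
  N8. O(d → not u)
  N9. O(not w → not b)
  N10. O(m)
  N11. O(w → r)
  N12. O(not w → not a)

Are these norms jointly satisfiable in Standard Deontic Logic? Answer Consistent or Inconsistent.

Consistent

Premise 7 is O(not n → not v), but O(not n) is not derivable from the premises, so it does not yield O(not v).
So O(not v) is not derivable, and the apparent clash with O(v) does not arise.
A world satisfying every obligation exists (e.g. a=false, b=true, d=true, k=false, m=true, n=true, r=true, t=false, u=false, v=true, w=true); no atom is both obligatory and forbidden, so the set is consistent.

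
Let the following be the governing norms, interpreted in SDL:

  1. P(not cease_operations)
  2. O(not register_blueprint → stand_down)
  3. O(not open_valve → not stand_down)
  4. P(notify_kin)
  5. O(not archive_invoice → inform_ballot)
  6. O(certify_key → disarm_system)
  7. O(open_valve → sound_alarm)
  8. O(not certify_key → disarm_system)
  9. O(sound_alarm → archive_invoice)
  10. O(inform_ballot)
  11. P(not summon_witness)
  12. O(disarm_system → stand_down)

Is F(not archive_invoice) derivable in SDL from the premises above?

By case analysis on certify_key: premise 6 gives O(certify_key → disarm_system) and premise 8 gives O(not certify_key → disarm_system), so O(disarm_system) either way.
With premise 12, O(disarm_system → stand_down), the K-axiom yields O(stand_down).
Premise 3 is O(not open_valve → not stand_down); contrapositively O(stand_down → open_valve). Since O(stand_down) holds, K gives O(open_valve).
With premise 7, O(open_valve → sound_alarm), the K-axiom yields O(sound_alarm).
From O(sound_alarm) and premise 9, O(sound_alarm → archive_invoice), we obtain O(archive_invoice).
Premises 1, 2, 4, 5, 10, 11 do not contribute to this derivation.
So O(archive_invoice) holds, i.e. F(not archive_invoice). The claim follows.

Yes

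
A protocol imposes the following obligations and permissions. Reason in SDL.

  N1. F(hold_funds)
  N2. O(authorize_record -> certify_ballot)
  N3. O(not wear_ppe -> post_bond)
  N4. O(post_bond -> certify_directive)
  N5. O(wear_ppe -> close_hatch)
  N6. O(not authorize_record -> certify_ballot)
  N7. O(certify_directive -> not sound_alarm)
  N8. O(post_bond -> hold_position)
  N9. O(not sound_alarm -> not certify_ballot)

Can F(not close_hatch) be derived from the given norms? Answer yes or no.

Premises 6 and 2 are O(not authorize_record -> certify_ballot) and O(authorize_record -> certify_ballot); every ideal world satisfies not authorize_record or authorize_record, so in either case certify_ballot holds — hence O(certify_ballot).
Premise 9, O(not sound_alarm -> not certify_ballot), contraposes to O(certify_ballot -> sound_alarm); with O(certify_ballot) we get O(sound_alarm).
The contrapositive of premise 7 (O(certify_directive -> not sound_alarm)) is O(sound_alarm -> not certify_directive), and O(sound_alarm) is already established, so O(not certify_directive).
The contrapositive of premise 4 (O(post_bond -> certify_directive)) is O(not certify_directive -> not post_bond), and O(not certify_directive) is already established, so O(not post_bond).
Premise 3, O(not wear_ppe -> post_bond), contraposes to O(not post_bond -> wear_ppe); with O(not post_bond) we get O(wear_ppe).
With premise 5, O(wear_ppe -> close_hatch), the K-axiom yields O(close_hatch).
Premises 1, 8 do not contribute to this derivation.
So O(close_hatch) holds, i.e. F(not close_hatch). The claim follows.

Yes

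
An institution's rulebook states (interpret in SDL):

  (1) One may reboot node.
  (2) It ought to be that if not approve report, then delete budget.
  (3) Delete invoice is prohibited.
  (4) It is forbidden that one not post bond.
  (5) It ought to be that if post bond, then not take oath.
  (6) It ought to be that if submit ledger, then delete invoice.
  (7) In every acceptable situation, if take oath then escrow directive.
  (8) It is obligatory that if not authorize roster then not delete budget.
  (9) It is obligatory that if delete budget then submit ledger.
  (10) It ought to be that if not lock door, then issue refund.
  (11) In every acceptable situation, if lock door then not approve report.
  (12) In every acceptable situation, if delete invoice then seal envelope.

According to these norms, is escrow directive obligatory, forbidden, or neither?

Premise 7 is O(take_oath → escrow_directive), but O(take_oath) is not derivable from the premises, so it does not yield O(escrow_directive).
No premise or chain of K-axiom applications forces O(escrow_directive), and none forces O(¬escrow_directive). So escrow_directive is neither obligatory nor forbidden under these norms.

Neither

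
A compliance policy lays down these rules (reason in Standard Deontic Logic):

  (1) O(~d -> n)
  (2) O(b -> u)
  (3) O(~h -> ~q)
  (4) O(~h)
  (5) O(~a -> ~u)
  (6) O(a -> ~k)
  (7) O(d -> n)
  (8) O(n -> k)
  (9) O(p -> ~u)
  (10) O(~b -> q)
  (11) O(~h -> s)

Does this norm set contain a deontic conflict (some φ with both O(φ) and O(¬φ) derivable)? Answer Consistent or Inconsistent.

By case analysis on d: premise 7 gives O(d -> n) and premise 1 gives O(~d -> n), so O(n) either way.
Applying K to premise 8 (O(n -> k)) and O(n) yields O(k).
The contrapositive of premise 6 (O(a -> ~k)) is O(k -> ~a), and O(k) is already established, so O(~a).
From O(~a) and premise 5, O(~a -> ~u), we obtain O(~u).
The contrapositive of premise 2 (O(b -> u)) is O(~u -> ~b), and O(~u) is already established, so O(~b).
From O(~b) and premise 10, O(~b -> q), we obtain O(q).
Premise 3, O(~h -> ~q), contraposes to O(q -> h); with O(q) we get O(h).
Yet premise 4 states O(~h).
We now have both O(h) and O(~h) — h is simultaneously obligatory and forbidden, violating the D-axiom.

Inconsistent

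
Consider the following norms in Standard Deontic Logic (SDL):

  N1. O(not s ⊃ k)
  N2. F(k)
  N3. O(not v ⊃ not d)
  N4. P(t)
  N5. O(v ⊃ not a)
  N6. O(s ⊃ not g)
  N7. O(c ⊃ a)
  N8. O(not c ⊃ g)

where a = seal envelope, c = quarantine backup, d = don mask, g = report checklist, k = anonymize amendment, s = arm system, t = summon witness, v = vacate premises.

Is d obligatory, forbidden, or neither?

Forbidden

F(k) at premise 2 means O(not k).
Premise 1 is O(not s ⊃ k); contrapositively O(not k ⊃ s). Since O(not k) holds, K gives O(s).
From O(s) and premise 6, O(s ⊃ not g), we obtain O(not g).
The contrapositive of premise 8 (O(not c ⊃ g)) is O(not g ⊃ c), and O(not g) is already established, so O(c).
Applying K to premise 7 (O(c ⊃ a)) and O(c) yields O(a).
Premise 5 is O(v ⊃ not a); contrapositively O(a ⊃ not v). Since O(a) holds, K gives O(not v).
Premise 3 is O(not v ⊃ not d); since O(not v), deontic closure gives O(not d).
Premise 4 does not contribute to this derivation.
Thus O(not d), which is F(d): d is forbidden.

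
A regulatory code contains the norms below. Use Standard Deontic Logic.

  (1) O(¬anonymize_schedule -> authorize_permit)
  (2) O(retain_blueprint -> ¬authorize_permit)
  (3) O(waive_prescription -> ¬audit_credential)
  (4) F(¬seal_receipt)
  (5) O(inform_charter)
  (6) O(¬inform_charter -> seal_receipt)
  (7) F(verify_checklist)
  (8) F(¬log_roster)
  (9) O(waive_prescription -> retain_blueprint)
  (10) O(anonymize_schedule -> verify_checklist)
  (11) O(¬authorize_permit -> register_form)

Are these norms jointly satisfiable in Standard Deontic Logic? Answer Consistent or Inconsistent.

Consistent

Premise 6 is O(¬inform_charter -> seal_receipt); even if O(seal_receipt) held, inferring O(¬inform_charter) would be affirming the consequent — invalid.
So O(¬inform_charter) is not derivable, and the apparent clash with O(inform_charter) does not arise.
A world satisfying every obligation exists (e.g. anonymize_schedule=false, audit_credential=false, authorize_permit=true, inform_charter=true, log_roster=true, register_form=false, retain_blueprint=false, seal_receipt=true, verify_checklist=false, waive_prescription=false); no atom is both obligatory and forbidden, so the set is consistent.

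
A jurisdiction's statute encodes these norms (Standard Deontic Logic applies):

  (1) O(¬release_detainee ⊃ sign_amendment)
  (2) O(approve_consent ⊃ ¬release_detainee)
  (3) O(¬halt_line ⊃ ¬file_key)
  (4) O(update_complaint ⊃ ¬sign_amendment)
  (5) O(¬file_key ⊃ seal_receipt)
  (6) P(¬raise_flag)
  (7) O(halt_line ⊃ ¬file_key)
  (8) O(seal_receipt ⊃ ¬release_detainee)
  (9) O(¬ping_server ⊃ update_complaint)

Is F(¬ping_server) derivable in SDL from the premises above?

Premises 7 and 3 cover both cases: O(halt_line ⊃ ¬file_key) and O(¬halt_line ⊃ ¬file_key). Since halt_line ∨ ¬halt_line is a tautology, O(¬file_key) follows.
Applying K to premise 5 (O(¬file_key ⊃ seal_receipt)) and O(¬file_key) yields O(seal_receipt).
Applying K to premise 8 (O(seal_receipt ⊃ ¬release_detainee)) and O(seal_receipt) yields O(¬release_detainee).
Premise 1 is O(¬release_detainee ⊃ sign_amendment); since O(¬release_detainee), deontic closure gives O(sign_amendment).
Premise 4, O(update_complaint ⊃ ¬sign_amendment), contraposes to O(sign_amendment ⊃ ¬update_complaint); with O(sign_amendment) we get O(¬update_complaint).
The contrapositive of premise 9 (O(¬ping_server ⊃ update_complaint)) is O(¬update_complaint ⊃ ping_server), and O(¬update_complaint) is already established, so O(ping_server).
Premises 2, 6 do not contribute to this derivation.
So O(ping_server) holds, i.e. F(¬ping_server). The claim follows.

Yes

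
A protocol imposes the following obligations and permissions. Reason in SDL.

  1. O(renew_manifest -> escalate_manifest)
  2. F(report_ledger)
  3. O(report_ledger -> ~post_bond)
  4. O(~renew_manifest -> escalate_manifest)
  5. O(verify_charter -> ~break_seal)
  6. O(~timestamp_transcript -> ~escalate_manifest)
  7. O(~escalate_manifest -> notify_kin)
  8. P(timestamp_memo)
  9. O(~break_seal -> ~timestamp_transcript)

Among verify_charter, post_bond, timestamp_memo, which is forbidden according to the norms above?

By case analysis on renew_manifest: premise 1 gives O(renew_manifest -> escalate_manifest) and premise 4 gives O(~renew_manifest -> escalate_manifest), so O(escalate_manifest) either way.
Premise 6 is O(~timestamp_transcript -> ~escalate_manifest); contrapositively O(escalate_manifest -> timestamp_transcript). Since O(escalate_manifest) holds, K gives O(timestamp_transcript).
Premise 9, O(~break_seal -> ~timestamp_transcript), contraposes to O(timestamp_transcript -> break_seal); with O(timestamp_transcript) we get O(break_seal).
Premise 5 is O(verify_charter -> ~break_seal); contrapositively O(break_seal -> ~verify_charter). Since O(break_seal) holds, K gives O(~verify_charter).
So O(~verify_charter) holds, i.e. verify_charter is forbidden. None of the other listed options is forbidden under the premises.

verify_charter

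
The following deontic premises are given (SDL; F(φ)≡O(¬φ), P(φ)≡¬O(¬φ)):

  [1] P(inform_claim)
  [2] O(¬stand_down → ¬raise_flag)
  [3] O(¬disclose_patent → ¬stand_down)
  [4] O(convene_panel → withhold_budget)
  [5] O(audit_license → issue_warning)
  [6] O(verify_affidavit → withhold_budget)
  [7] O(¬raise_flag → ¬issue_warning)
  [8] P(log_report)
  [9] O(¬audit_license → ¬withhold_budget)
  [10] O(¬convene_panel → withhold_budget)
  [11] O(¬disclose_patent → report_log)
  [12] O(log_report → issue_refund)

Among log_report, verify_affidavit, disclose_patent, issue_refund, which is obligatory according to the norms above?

disclose_patent

Premises 10 and 4 are O(¬convene_panel → withhold_budget) and O(convene_panel → withhold_budget); every ideal world satisfies ¬convene_panel or convene_panel, so in either case withhold_budget holds — hence O(withhold_budget).
Premise 9, O(¬audit_license → ¬withhold_budget), contraposes to O(withhold_budget → audit_license); with O(withhold_budget) we get O(audit_license).
Premise 5 is O(audit_license → issue_warning); since O(audit_license), deontic closure gives O(issue_warning).
Premise 7 is O(¬raise_flag → ¬issue_warning); contrapositively O(issue_warning → raise_flag). Since O(issue_warning) holds, K gives O(raise_flag).
Premise 2, O(¬stand_down → ¬raise_flag), contraposes to O(raise_flag → stand_down); with O(raise_flag) we get O(stand_down).
Premise 3, O(¬disclose_patent → ¬stand_down), contraposes to O(stand_down → disclose_patent); with O(stand_down) we get O(disclose_patent).
So O(disclose_patent) holds — disclose_patent is obligatory. None of the other listed options is made obligatory by any chain of premises.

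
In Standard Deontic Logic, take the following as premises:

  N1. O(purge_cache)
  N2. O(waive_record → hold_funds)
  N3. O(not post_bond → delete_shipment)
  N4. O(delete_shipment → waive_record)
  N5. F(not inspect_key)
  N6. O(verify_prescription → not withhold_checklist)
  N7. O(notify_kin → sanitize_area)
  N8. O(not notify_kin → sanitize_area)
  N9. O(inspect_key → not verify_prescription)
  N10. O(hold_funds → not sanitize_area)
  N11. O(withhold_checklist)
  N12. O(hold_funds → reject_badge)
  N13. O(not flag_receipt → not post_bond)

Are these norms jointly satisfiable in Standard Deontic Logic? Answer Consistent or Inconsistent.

Consistent

Premise 6 is O(verify_prescription → not withhold_checklist), but O(verify_prescription) is not derivable from the premises, so it does not yield O(not withhold_checklist).
So O(not withhold_checklist) is not derivable, and the apparent clash with O(withhold_checklist) does not arise.
A world satisfying every obligation exists (e.g. delete_shipment=false, flag_receipt=true, hold_funds=false, inspect_key=true, notify_kin=false, post_bond=true, purge_cache=true, reject_badge=false, sanitize_area=true, verify_prescription=false, waive_record=false, withhold_checklist=true); no atom is both obligatory and forbidden, so the set is consistent.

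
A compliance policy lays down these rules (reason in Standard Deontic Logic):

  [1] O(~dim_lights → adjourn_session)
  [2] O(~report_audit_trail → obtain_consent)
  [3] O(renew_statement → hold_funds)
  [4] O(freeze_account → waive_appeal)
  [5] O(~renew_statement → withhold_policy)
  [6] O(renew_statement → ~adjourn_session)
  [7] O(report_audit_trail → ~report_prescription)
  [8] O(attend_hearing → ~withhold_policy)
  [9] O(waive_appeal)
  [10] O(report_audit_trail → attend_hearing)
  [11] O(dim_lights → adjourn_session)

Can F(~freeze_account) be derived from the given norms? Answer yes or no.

Premise 4 is O(freeze_account → waive_appeal); even if O(waive_appeal) held, inferring O(freeze_account) would be affirming the consequent — invalid.
No other premise forces O(freeze_account). An ideal world satisfying every premise can still have ~freeze_account true, so F(~freeze_account) is not derivable.

No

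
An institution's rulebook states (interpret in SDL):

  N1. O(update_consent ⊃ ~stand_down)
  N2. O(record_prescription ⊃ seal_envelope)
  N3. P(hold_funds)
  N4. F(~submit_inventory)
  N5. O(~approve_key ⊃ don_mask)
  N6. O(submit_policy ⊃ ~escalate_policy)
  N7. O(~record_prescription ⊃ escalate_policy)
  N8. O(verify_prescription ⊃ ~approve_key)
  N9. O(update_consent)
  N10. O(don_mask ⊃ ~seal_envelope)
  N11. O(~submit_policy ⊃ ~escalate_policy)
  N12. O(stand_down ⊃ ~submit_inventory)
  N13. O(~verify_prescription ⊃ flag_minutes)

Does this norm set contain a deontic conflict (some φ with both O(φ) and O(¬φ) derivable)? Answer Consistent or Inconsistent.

Consistent

Premise 12 is O(stand_down ⊃ ~submit_inventory), but O(stand_down) is not derivable from the premises, so it does not yield O(~submit_inventory).
So O(~submit_inventory) is not derivable, and the apparent clash with O(submit_inventory) does not arise.
A world satisfying every obligation exists (e.g. approve_key=true, don_mask=false, escalate_policy=false, flag_minutes=true, hold_funds=false, record_prescription=true, seal_envelope=true, stand_down=false, submit_inventory=true, submit_policy=false, update_consent=true, verify_prescription=false); no atom is both obligatory and forbidden, so the set is consistent.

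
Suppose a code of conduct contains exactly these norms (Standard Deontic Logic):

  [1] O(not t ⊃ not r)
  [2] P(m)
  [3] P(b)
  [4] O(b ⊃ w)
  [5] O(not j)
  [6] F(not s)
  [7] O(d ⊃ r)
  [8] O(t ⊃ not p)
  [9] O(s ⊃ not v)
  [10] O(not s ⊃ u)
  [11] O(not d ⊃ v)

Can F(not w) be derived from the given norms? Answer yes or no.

Premise 4 is O(b ⊃ w), but O(b) is not derivable from the premises (the permission P(b) asserts only not O(not b), not O(b)), so it does not yield O(w).
No other premise forces O(w). An ideal world satisfying every premise can still have not w true, so F(not w) is not derivable.

No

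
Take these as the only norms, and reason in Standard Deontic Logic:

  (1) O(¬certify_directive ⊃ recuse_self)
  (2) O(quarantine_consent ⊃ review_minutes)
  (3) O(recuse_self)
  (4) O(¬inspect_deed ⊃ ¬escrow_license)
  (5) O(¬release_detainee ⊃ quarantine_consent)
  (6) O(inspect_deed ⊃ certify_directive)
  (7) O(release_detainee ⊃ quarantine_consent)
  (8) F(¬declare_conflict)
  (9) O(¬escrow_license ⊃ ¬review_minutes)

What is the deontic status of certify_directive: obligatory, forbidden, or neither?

Obligatory

Premises 5 and 7 cover both cases: O(¬release_detainee ⊃ quarantine_consent) and O(release_detainee ⊃ quarantine_consent). Since ¬release_detainee ∨ release_detainee is a tautology, O(quarantine_consent) follows.
With premise 2, O(quarantine_consent ⊃ review_minutes), the K-axiom yields O(review_minutes).
Premise 9, O(¬escrow_license ⊃ ¬review_minutes), contraposes to O(review_minutes ⊃ escrow_license); with O(review_minutes) we get O(escrow_license).
The contrapositive of premise 4 (O(¬inspect_deed ⊃ ¬escrow_license)) is O(escrow_license ⊃ inspect_deed), and O(escrow_license) is already established, so O(inspect_deed).
From O(inspect_deed) and premise 6, O(inspect_deed ⊃ certify_directive), we obtain O(certify_directive).
Premises 1, 3, 8 do not contribute to this derivation.
Hence certify_directive is obligatory.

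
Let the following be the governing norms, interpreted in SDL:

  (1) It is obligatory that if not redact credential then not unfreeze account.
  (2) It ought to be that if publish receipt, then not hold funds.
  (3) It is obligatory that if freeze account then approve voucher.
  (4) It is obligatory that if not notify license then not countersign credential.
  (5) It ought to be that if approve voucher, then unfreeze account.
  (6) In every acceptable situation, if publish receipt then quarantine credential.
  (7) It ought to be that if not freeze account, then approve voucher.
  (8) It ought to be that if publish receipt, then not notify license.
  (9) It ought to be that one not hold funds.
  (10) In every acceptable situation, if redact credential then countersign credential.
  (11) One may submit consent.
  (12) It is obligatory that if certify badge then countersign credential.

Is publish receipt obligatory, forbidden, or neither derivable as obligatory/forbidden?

Premises 7 and 3 are O(¬freeze_account → approve_voucher) and O(freeze_account → approve_voucher); every ideal world satisfies ¬freeze_account or freeze_account, so in either case approve_voucher holds — hence O(approve_voucher).
From O(approve_voucher) and premise 5, O(approve_voucher → unfreeze_account), we obtain O(unfreeze_account).
Premise 1 is O(¬redact_credential → ¬unfreeze_account); contrapositively O(unfreeze_account → redact_credential). Since O(unfreeze_account) holds, K gives O(redact_credential).
From O(redact_credential) and premise 10, O(redact_credential → countersign_credential), we obtain O(countersign_credential).
Premise 4 is O(¬notify_license → ¬countersign_credential); contrapositively O(countersign_credential → notify_license). Since O(countersign_credential) holds, K gives O(notify_license).
Premise 8, O(publish_receipt → ¬notify_license), contraposes to O(notify_license → ¬publish_receipt); with O(notify_license) we get O(¬publish_receipt).
Premises 2, 6, 9, 11, 12 do not contribute to this derivation.
Thus O(¬publish_receipt), which is F(publish_receipt): publish_receipt is forbidden.

Forbidden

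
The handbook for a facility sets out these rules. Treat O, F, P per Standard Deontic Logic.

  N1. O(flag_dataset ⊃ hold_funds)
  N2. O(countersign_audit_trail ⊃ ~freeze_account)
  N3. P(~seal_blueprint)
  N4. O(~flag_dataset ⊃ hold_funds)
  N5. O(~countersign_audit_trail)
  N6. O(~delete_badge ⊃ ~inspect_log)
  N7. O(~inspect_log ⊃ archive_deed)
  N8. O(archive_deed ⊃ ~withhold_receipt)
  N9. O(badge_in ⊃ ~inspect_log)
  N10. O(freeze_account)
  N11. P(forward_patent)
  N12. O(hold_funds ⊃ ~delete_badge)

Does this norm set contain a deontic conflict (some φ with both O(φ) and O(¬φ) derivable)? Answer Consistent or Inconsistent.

Premise 2 is O(countersign_audit_trail ⊃ ~freeze_account), but O(countersign_audit_trail) is not derivable from the premises, so it does not yield O(~freeze_account).
So O(~freeze_account) is not derivable, and the apparent clash with O(freeze_account) does not arise.
A world satisfying every obligation exists (e.g. archive_deed=true, badge_in=false, countersign_audit_trail=false, delete_badge=false, flag_dataset=false, forward_patent=false, freeze_account=true, hold_funds=true, inspect_log=false, seal_blueprint=false, withhold_receipt=false); no atom is both obligatory and forbidden, so the set is consistent.

Consistent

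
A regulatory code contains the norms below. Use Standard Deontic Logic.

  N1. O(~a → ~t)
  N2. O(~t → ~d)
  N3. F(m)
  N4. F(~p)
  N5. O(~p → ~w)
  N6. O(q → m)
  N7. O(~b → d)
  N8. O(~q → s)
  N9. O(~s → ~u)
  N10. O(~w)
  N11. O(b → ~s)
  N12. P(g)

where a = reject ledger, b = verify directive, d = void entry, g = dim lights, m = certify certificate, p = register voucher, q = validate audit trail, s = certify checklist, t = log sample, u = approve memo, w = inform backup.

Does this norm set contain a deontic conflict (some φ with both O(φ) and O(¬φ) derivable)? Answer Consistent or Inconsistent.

Consistent

Premise 5 is O(~p → ~w); even if O(~w) held, inferring O(~p) would be affirming the consequent — invalid.
So O(~p) is not derivable, and the apparent clash with O(p) does not arise.
A world satisfying every obligation exists (e.g. a=true, b=false, d=true, g=false, m=false, p=true, q=false, s=true, t=true, u=false, w=false); no atom is both obligatory and forbidden, so the set is consistent.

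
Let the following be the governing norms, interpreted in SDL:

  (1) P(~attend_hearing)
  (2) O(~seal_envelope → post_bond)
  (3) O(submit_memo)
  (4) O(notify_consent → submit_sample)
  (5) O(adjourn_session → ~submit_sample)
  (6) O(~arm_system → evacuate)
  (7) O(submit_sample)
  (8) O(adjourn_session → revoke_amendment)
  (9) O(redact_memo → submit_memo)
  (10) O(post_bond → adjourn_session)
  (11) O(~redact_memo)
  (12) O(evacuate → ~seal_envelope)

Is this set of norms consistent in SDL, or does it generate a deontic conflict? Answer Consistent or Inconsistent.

Consistent

Premise 9 is O(redact_memo → submit_memo); even if O(submit_memo) held, inferring O(redact_memo) would be affirming the consequent — invalid.
So O(redact_memo) is not derivable, and the apparent clash with O(~redact_memo) does not arise.
A world satisfying every obligation exists (e.g. adjourn_session=false, arm_system=true, attend_hearing=false, evacuate=false, notify_consent=false, post_bond=false, redact_memo=false, revoke_amendment=false, seal_envelope=true, submit_memo=true, submit_sample=true); no atom is both obligatory and forbidden, so the set is consistent.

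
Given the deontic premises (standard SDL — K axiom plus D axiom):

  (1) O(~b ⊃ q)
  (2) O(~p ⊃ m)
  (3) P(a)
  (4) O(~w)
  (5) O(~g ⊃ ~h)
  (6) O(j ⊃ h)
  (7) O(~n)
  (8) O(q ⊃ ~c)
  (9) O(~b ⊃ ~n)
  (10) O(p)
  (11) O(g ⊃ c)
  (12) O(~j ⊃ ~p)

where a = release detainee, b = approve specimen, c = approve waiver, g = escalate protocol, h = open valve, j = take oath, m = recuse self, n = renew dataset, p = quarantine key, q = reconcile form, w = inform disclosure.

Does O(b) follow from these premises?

Yes

Premise 10 states O(p) outright.
Premise 12 is O(~j ⊃ ~p); contrapositively O(p ⊃ j). Since O(p) holds, K gives O(j).
From O(j) and premise 6, O(j ⊃ h), we obtain O(h).
Premise 5 is O(~g ⊃ ~h); contrapositively O(h ⊃ g). Since O(h) holds, K gives O(g).
With premise 11, O(g ⊃ c), the K-axiom yields O(c).
The contrapositive of premise 8 (O(q ⊃ ~c)) is O(c ⊃ ~q), and O(c) is already established, so O(~q).
Premise 1 is O(~b ⊃ q); contrapositively O(~q ⊃ b). Since O(~q) holds, K gives O(b).
Premises 2, 3, 4, 7, 9 do not contribute to this derivation.
So O(b) follows.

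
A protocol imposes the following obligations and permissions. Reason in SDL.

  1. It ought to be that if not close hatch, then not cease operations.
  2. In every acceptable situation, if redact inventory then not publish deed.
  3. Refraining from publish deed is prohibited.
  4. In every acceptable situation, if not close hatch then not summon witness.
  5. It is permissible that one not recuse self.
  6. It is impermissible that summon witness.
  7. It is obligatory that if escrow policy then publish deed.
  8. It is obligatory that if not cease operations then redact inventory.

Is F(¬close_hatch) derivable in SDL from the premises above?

Premise 3 is F(¬publish_deed), i.e. O(publish_deed).
Premise 2, O(redact_inventory → ¬publish_deed), contraposes to O(publish_deed → ¬redact_inventory); with O(publish_deed) we get O(¬redact_inventory).
Premise 8 is O(¬cease_operations → redact_inventory); contrapositively O(¬redact_inventory → cease_operations). Since O(¬redact_inventory) holds, K gives O(cease_operations).
Premise 1, O(¬close_hatch → ¬cease_operations), contraposes to O(cease_operations → close_hatch); with O(cease_operations) we get O(close_hatch).
Premises 4, 5, 6, 7 do not contribute to this derivation.
So O(close_hatch) holds, i.e. F(¬close_hatch). The claim follows.

Yes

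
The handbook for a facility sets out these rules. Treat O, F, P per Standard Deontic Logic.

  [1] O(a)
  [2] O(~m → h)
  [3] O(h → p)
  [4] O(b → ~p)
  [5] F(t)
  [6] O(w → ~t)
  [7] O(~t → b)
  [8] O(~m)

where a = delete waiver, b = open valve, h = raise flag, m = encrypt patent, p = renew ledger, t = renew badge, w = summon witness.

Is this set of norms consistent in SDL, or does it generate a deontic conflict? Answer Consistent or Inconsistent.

Premise 5 is F(t), i.e. O(~t).
Applying K to premise 7 (O(~t → b)) and O(~t) yields O(b).
From O(b) and premise 4, O(b → ~p), we obtain O(~p).
Premise 3 is O(h → p); contrapositively O(~p → ~h). Since O(~p) holds, K gives O(~h).
Premise 2 is O(~m → h); contrapositively O(~h → m). Since O(~h) holds, K gives O(m).
Yet premise 8 states O(~m).
We now have both O(m) and O(~m) — m is simultaneously obligatory and forbidden, violating the D-axiom.

Inconsistent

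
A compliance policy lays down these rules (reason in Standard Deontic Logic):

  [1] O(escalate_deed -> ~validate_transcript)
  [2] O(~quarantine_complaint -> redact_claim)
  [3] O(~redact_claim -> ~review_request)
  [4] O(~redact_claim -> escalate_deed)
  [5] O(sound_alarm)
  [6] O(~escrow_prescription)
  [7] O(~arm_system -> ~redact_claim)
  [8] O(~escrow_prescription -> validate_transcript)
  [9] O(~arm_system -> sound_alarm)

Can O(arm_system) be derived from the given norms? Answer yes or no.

From premise 6 we have O(~escrow_prescription).
From O(~escrow_prescription) and premise 8, O(~escrow_prescription -> validate_transcript), we obtain O(validate_transcript).
Premise 1, O(escalate_deed -> ~validate_transcript), contraposes to O(validate_transcript -> ~escalate_deed); with O(validate_transcript) we get O(~escalate_deed).
The contrapositive of premise 4 (O(~redact_claim -> escalate_deed)) is O(~escalate_deed -> redact_claim), and O(~escalate_deed) is already established, so O(redact_claim).
Premise 7, O(~arm_system -> ~redact_claim), contraposes to O(redact_claim -> arm_system); with O(redact_claim) we get O(arm_system).
Premises 2, 3, 5, 9 do not contribute to this derivation.
So O(arm_system) follows.

Yes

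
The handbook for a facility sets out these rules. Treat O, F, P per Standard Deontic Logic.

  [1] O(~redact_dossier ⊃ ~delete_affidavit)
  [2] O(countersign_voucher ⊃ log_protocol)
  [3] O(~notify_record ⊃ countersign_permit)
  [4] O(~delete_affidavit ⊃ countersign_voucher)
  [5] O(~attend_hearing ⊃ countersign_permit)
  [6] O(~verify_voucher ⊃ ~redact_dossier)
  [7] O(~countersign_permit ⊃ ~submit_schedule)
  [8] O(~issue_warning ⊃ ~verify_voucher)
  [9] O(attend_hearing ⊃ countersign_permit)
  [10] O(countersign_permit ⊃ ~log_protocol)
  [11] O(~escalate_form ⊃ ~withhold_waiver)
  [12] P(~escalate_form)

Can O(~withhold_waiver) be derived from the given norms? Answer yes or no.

Premise 11 is O(~escalate_form ⊃ ~withhold_waiver), but O(~escalate_form) is not derivable from the premises (the permission P(~escalate_form) asserts only ~O(escalate_form), not O(~escalate_form)), so it does not yield O(~withhold_waiver).
No other premise forces O(~withhold_waiver). An ideal world satisfying every premise can still have ~withhold_waiver false, so O(~withhold_waiver) is not derivable.

No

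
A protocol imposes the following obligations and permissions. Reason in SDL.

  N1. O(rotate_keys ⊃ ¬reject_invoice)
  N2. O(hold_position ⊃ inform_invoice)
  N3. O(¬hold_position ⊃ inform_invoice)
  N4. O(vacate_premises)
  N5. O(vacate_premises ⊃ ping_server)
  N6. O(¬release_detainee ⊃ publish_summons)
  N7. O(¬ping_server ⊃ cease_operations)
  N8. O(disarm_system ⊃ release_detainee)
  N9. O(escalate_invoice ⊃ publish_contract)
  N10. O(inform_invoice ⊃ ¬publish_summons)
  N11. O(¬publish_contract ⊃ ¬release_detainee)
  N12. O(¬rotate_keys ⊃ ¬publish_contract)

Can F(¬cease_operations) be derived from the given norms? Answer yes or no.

No

Premise 7 is O(¬ping_server ⊃ cease_operations), but O(¬ping_server) is not derivable from the premises, so it does not yield O(cease_operations).
No other premise forces O(cease_operations). An ideal world satisfying every premise can still have ¬cease_operations true, so F(¬cease_operations) is not derivable.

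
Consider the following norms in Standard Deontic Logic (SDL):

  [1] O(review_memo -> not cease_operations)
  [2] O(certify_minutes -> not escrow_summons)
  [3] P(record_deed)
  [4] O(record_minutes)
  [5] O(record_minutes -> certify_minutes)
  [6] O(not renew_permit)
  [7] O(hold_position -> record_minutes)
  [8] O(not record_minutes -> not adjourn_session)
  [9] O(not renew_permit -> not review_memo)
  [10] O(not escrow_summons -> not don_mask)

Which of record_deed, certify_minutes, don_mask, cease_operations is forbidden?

don_mask

Premise 4 states O(record_minutes) outright.
Applying K to premise 5 (O(record_minutes -> certify_minutes)) and O(record_minutes) yields O(certify_minutes).
From O(certify_minutes) and premise 2, O(certify_minutes -> not escrow_summons), we obtain O(not escrow_summons).
Premise 10 is O(not escrow_summons -> not don_mask); since O(not escrow_summons), deontic closure gives O(not don_mask).
So O(not don_mask) holds, i.e. don_mask is forbidden. None of the other listed options is forbidden under the premises.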